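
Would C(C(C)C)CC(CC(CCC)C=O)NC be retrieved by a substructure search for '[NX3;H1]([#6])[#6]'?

The pattern [NX3;H1]([#6])[#6] describes a trivalent nitrogen with one H, bonded to two carbons — a secondary amine.
The molecule carries an N-methylamino group (-NHCH3), whose atoms satisfy every constraint of the query, so the pattern matches.

Yes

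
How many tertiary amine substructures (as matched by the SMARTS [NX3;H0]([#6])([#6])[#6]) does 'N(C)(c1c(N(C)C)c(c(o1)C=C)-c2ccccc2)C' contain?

[NX3;H0]([#6])([#6])[#6] is the SMARTS for a tertiary amine: a trivalent nitrogen with no H, bonded to three carbons.
The molecule carries 2 separate instances of a dimethylamino group (-N(CH3)2) meeting every constraint; each maps to a distinct set of atoms, giving 2 matches.

2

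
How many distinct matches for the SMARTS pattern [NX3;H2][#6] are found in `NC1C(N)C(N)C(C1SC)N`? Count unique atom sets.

[NX3;H2][#6] is the SMARTS for a primary amine: a trivalent nitrogen with two H attached to carbon.
The molecule carries 4 separate instances of a primary amino group (-NH2) meeting every constraint; each maps to a distinct set of atoms, giving 4 matches.

4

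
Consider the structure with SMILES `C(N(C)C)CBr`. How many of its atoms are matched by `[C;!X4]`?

0

The query [C;!X4] means: aliphatic carbon that does not have four total connections.
Check the 6 heavy atoms by environment: 4× C (X4) → no; 1× N (X3) → no; 1× Br (X1) → no.
No environment satisfies the query, so 0 matching atoms.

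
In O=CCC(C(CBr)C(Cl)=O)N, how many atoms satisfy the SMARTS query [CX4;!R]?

The query [CX4;!R] means: aliphatic carbon with four total connections, not in a ring.
Check the 11 heavy atoms by environment: 4× C (X4, acyclic) → match; 1× Br (X1, acyclic) → no; 2× C (X3, acyclic) → no; 2× O (X1, acyclic) → no; 1× Cl (X1, acyclic) → no; 1× N (X3, acyclic) → no.
That gives 4 matching atoms.

4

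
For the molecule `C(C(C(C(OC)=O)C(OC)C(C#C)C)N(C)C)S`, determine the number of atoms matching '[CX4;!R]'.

10

The query [CX4;!R] means: aliphatic carbon with four total connections, not in a ring.
Check the 18 heavy atoms by environment: 10× C (X4, acyclic) → match; 1× S (X2, acyclic) → no; 1× N (X3, acyclic) → no; 2× O (X2, acyclic) → no; 1× C (X3, acyclic) → no; 1× O (X1, acyclic) → no; 2× C (X2, acyclic) → no.
That gives 10 matching atoms.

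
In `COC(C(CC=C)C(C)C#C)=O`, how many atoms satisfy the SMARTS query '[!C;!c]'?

2

The query [!C;!c] means: neither aliphatic nor aromatic carbon — same as [!#6].
Check the 12 heavy atoms by environment: 10× C → no; 2× O → match.
That gives 2 matching atoms.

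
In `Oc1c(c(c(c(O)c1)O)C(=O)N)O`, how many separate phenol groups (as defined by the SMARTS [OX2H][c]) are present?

4

[OX2H][c] is the SMARTS for a phenol: a hydroxyl oxygen attached to an aromatic carbon.
The molecule carries 4 separate instances of a hydroxyl group (-OH) meeting every constraint; each maps to a distinct set of atoms, giving 4 matches.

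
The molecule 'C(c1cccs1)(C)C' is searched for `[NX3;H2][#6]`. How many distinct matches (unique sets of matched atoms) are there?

[NX3;H2][#6] is the SMARTS for a primary amine: a trivalent nitrogen with two H attached to carbon.
No fragment in the molecule satisfies every constraint, giving 0 matches.

0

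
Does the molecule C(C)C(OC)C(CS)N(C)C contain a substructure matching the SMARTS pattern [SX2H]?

The pattern [SX2H] describes an aliphatic sulfur with two connections, one being H — a thiol.
The molecule carries a thiol (-SH), whose atoms satisfy every constraint of the query, so the pattern matches.

Yes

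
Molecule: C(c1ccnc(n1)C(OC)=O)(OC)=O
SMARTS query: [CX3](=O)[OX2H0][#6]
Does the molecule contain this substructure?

Yes

The pattern [CX3](=O)[OX2H0][#6] describes a carbonyl carbon bonded to an oxygen that is itself bonded to carbon (no H on that O) — an ester.
The molecule carries a methyl-ester group (-C(=O)OCH3), whose atoms satisfy every constraint of the query, so the pattern matches.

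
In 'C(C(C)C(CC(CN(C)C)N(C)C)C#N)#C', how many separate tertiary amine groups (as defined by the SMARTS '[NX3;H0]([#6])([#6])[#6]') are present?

2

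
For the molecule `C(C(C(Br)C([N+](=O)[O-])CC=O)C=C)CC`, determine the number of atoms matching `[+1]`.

Check the 15 heavy atoms by environment: 10× C → no; 1× Br → no; 2× O → no; 1× N (charge +1) → match; 1× O (charge -1) → no.
That gives 1 matching atom.

1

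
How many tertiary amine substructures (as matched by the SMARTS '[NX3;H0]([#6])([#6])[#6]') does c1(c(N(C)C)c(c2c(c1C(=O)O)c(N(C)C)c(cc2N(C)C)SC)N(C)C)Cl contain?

4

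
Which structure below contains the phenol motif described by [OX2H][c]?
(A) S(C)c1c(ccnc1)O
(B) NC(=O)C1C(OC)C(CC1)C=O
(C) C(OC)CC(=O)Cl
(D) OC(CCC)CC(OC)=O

A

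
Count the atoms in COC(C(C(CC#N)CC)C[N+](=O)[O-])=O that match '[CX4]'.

7

The query [CX4] means: C with X4: aliphatic carbon with exactly 4 total connections (bonds + H).
Check the 15 heavy atoms by environment: 7× C (X4) → match; 1× C (X3) → no; 2× O (X1) → no; 1× O (X2) → no; 1× N (charge +1, X3) → no; 1× O (charge -1, X1) → no; 1× C (X2) → no; 1× N (X1) → no.
That gives 7 matching atoms.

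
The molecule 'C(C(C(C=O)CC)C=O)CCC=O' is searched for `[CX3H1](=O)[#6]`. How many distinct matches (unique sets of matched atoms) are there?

3

[CX3H1](=O)[#6] is the SMARTS for an aldehyde: an sp2 carbon with one H, double-bonded to O and single-bonded to carbon.
The molecule carries 3 separate instances of an aldehyde (-CHO) meeting every constraint; each maps to a distinct set of atoms, giving 3 matches.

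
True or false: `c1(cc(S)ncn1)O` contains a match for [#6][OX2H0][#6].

The pattern [#6][OX2H0][#6] describes an aliphatic oxygen bridging two carbons with no H on the oxygen — an ether.
The closest candidate here is a hydroxyl group (-OH), but the oxygen has H1, not H0 bridging two carbons. No other fragment satisfies the full query, so there is no match.

False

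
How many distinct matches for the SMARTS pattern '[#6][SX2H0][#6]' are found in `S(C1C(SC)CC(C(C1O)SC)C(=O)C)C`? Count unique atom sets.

[#6][SX2H0][#6] is the SMARTS for a thioether: an aliphatic sulfur bridging two carbons with no H on the sulfur.
The molecule carries 3 separate instances of a methylthio ether (-SCH3) meeting every constraint; each maps to a distinct set of atoms, giving 3 matches.

3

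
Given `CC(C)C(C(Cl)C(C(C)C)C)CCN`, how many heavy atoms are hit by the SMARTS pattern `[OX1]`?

0

The query [OX1] means: aliphatic oxygen with one total connection — typically a carbonyl =O or an oxide.
Check the 14 heavy atoms by environment: 12× C (X4) → no; 1× Cl (X1) → no; 1× N (X3) → no.
No environment satisfies the query, so 0 matching atoms.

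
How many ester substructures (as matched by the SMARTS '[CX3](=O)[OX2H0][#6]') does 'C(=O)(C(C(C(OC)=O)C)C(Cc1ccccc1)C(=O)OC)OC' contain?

[CX3](=O)[OX2H0][#6] is the SMARTS for an ester: a carbonyl carbon bonded to an oxygen that is itself bonded to carbon (no H on that O).
The molecule carries 3 separate instances of a methyl-ester group (-C(=O)OCH3) meeting every constraint; each maps to a distinct set of atoms, giving 3 matches.

3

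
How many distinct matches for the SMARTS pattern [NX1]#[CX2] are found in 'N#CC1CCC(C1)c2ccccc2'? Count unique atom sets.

[NX1]#[CX2] is the SMARTS for a nitrile: a nitrogen triple-bonded to a two-connected carbon.
Exactly one fragment in the molecule meets all constraints, giving 1 match.

1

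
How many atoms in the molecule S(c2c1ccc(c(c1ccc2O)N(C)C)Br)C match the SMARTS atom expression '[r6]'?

Check the 17 heavy atoms by environment: 10× c (aromatic, in 6-ring) → match; 1× Br (acyclic) → no; 1× O (acyclic) → no; 1× S (acyclic) → no; 3× C (acyclic) → no; 1× N (acyclic) → no.
That gives 10 matching atoms.

10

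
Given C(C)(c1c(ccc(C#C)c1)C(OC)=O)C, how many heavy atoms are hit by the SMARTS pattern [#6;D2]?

The query [#6;D2] means: any carbon bonded to exactly two heavy atoms.
Check the 15 heavy atoms by environment: 3× c (aromatic, D2) → match; 3× c (aromatic, D3) → no; 2× C (D3) → no; 1× O (D1) → no; 1× O (D2) → no; 4× C (D1) → no; 1× C (D2) → match.
Summing the matching environments: 3 + 1 = 4 matching atoms.

4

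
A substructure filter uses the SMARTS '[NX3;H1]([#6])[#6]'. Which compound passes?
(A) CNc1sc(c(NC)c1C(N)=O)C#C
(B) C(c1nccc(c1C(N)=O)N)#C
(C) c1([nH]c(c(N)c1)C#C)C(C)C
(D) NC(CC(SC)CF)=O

A

[NX3;H1]([#6])[#6] describes a trivalent nitrogen with one H, bonded to two carbons (a secondary amine).
(A) contains an N-methylamino group (-NHCH3), which satisfies every atom and bond constraint.
(B) has a primary amino group (-NH2) but the nitrogen has H2 and only one carbon neighbour.
(C) has a primary amino group (-NH2) but the nitrogen has H2 and only one carbon neighbour.
(D) has a primary amide (-C(=O)NH2) but the -C(=O)NH2 nitrogen has H2, not H1.
So the answer is (A).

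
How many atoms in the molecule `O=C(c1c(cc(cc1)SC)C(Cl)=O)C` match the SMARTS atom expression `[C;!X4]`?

2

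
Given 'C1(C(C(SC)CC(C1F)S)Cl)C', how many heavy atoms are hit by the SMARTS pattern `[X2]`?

2

The query [X2] means: any atom with exactly two total connections (bonds + H).
Check the 12 heavy atoms by environment: 8× C (X4) → no; 2× S (X2) → match; 1× Cl (X1) → no; 1× F (X1) → no.
That gives 2 matching atoms.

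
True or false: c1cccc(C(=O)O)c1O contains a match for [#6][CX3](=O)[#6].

The pattern [#6][CX3](=O)[#6] describes a carbonyl carbon (no H) flanked by two carbons — a ketone.
The closest candidate here is a carboxylic acid group (-C(=O)OH), but one neighbour of the carbonyl carbon is O, not C. No other fragment satisfies the full query, so there is no match.

False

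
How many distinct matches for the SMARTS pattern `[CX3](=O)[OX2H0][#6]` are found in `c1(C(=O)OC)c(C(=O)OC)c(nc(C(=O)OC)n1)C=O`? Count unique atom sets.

[CX3](=O)[OX2H0][#6] is the SMARTS for an ester: a carbonyl carbon bonded to an oxygen that is itself bonded to carbon (no H on that O).
The molecule carries 3 separate instances of a methyl-ester group (-C(=O)OCH3) meeting every constraint; each maps to a distinct set of atoms, giving 3 matches.

3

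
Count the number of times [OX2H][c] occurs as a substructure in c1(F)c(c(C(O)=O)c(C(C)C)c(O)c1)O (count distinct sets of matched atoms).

[OX2H][c] is the SMARTS for a phenol: a hydroxyl oxygen attached to an aromatic carbon.
The molecule carries 2 separate instances of a hydroxyl group (-OH) meeting every constraint; each maps to a distinct set of atoms, giving 2 matches.

2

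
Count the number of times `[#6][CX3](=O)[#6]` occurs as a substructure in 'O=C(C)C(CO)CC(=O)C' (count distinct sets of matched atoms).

2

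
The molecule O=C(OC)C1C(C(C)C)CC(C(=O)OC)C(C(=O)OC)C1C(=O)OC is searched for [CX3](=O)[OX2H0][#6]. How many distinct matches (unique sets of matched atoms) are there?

4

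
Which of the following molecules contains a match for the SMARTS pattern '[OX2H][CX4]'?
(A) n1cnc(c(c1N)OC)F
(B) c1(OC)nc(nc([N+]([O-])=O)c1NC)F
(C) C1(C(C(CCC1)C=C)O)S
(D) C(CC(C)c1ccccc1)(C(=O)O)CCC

[OX2H][CX4] describes a hydroxyl oxygen bound to an sp3 (X4) carbon (an aliphatic alcohol).
(A) has a methoxy ether (-OCH3) but the oxygen has H0 (ether), not H1.
(B) has a methoxy ether (-OCH3) but the oxygen has H0 (ether), not H1.
(C) contains a hydroxyl group (-OH), which satisfies every atom and bond constraint.
(D) has a carboxylic acid group (-C(=O)OH) but the -OH is on a CX3 carbonyl carbon, not a CX4 carbon.
So the answer is (C).

C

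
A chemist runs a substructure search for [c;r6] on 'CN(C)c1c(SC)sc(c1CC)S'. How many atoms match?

0

Check the 13 heavy atoms by environment: 1× s (aromatic, in 5-ring) → no; 4× c (aromatic, in 5-ring) → no; 2× S (acyclic) → no; 5× C (acyclic) → no; 1× N (acyclic) → no.
No environment satisfies the query, so 0 matching atoms.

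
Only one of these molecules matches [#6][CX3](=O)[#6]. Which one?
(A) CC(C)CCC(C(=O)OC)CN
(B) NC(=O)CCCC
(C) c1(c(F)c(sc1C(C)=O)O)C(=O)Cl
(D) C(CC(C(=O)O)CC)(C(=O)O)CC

C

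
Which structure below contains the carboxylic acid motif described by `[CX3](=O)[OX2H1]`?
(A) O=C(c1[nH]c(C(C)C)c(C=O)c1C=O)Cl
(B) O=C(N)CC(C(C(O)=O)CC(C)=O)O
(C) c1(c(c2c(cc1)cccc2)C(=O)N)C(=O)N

[CX3](=O)[OX2H1] describes an sp2 carbon double-bonded to O and single-bonded to an -OH oxygen (a carboxylic acid).
(A) has an aldehyde (-CHO) but there is no singly-bonded oxygen on the carbonyl carbon.
(B) contains a carboxylic acid group (-C(=O)OH), which satisfies every atom and bond constraint.
(C) has a primary amide (-C(=O)NH2) but the carbonyl is bonded to N, not to an -OH oxygen.
So the answer is (B).

B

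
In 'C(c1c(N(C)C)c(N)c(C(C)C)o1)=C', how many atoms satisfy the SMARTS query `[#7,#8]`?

3

Check the 14 heavy atoms by environment: 1× o (aromatic) → match; 4× c (aromatic) → no; 2× N → match; 7× C → no.
Summing the matching environments: 1 + 2 = 3 matching atoms.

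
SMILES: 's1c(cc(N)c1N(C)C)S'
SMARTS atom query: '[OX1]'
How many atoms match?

The query [OX1] means: aliphatic oxygen with one total connection — typically a carbonyl =O or an oxide.
Check the 10 heavy atoms by environment: 1× s (aromatic, X2) → no; 4× c (aromatic, X3) → no; 1× S (X2) → no; 2× N (X3) → no; 2× C (X4) → no.
No environment satisfies the query, so 0 matching atoms.

0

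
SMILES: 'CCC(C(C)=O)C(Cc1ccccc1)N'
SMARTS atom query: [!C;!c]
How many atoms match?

2

The query [!C;!c] means: neither aliphatic nor aromatic carbon — same as [!#6].
Check the 15 heavy atoms by environment: 7× C → no; 1× N → match; 6× c (aromatic) → no; 1× O → match.
Summing the matching environments: 1 + 1 = 2 matching atoms.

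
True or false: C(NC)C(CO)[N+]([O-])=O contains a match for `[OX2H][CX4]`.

The pattern [OX2H][CX4] describes a hydroxyl oxygen bound to an sp3 (X4) carbon — an aliphatic alcohol.
The molecule carries a hydroxyl group (-OH), whose atoms satisfy every constraint of the query, so the pattern matches.

True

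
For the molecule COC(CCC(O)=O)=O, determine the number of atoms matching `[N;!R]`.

0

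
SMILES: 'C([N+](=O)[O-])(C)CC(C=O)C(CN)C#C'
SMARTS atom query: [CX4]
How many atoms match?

The query [CX4] means: C with X4: aliphatic carbon with exactly 4 total connections (bonds + H).
Check the 14 heavy atoms by environment: 6× C (X4) → match; 2× C (X2) → no; 1× N (X3) → no; 1× N (charge +1, X3) → no; 1× O (charge -1, X1) → no; 2× O (X1) → no; 1× C (X3) → no.
That gives 6 matching atoms.

6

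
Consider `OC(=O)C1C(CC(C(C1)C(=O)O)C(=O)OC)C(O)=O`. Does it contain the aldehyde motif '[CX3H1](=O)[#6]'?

The pattern [CX3H1](=O)[#6] describes an sp2 carbon with one H, double-bonded to O and single-bonded to carbon — an aldehyde.
The closest candidate here is a methyl-ester group (-C(=O)OCH3), but the carbonyl carbon has H0, not H1. No other fragment satisfies the full query, so there is no match.

No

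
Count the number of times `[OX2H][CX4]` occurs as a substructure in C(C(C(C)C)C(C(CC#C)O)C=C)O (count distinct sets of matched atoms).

[OX2H][CX4] is the SMARTS for an aliphatic alcohol: a hydroxyl oxygen bound to an sp3 (X4) carbon.
The molecule carries 2 separate instances of a hydroxyl group (-OH) meeting every constraint; each maps to a distinct set of atoms, giving 2 matches.

2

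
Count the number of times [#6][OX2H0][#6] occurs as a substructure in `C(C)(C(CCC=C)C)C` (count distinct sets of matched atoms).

0

[#6][OX2H0][#6] is the SMARTS for an ether: an aliphatic oxygen bridging two carbons with no H on the oxygen.
No fragment in the molecule satisfies every constraint, giving 0 matches.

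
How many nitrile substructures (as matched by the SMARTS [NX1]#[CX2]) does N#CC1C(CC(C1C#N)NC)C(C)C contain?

[NX1]#[CX2] is the SMARTS for a nitrile: a nitrogen triple-bonded to a two-connected carbon.
The molecule carries 2 separate instances of a nitrile (-C#N) meeting every constraint; each maps to a distinct set of atoms, giving 2 matches.

2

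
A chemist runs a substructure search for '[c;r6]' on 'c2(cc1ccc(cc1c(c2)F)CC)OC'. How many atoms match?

10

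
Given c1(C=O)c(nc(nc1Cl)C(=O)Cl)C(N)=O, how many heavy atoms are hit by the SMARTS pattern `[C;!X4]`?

Check the 15 heavy atoms by environment: 2× n (aromatic, X2) → no; 4× c (aromatic, X3) → no; 2× Cl (X1) → no; 3× C (X3) → match; 3× O (X1) → no; 1× N (X3) → no.
That gives 3 matching atoms.

3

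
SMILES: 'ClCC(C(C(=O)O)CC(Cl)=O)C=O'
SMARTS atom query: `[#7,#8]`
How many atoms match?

4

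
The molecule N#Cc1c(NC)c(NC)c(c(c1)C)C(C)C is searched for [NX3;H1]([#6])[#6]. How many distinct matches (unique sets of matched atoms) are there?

2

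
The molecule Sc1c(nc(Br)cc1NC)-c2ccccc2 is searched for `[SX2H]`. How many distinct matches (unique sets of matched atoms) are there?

[SX2H] is the SMARTS for a thiol: an aliphatic sulfur with two connections, one being H.
Exactly one fragment in the molecule meets all constraints, giving 1 match.

1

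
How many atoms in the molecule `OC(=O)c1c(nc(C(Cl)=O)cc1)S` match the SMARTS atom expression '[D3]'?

5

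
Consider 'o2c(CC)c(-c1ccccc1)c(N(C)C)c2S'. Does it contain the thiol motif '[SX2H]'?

Yes

The pattern [SX2H] describes an aliphatic sulfur with two connections, one being H — a thiol.
The molecule carries a thiol (-SH), whose atoms satisfy every constraint of the query, so the pattern matches.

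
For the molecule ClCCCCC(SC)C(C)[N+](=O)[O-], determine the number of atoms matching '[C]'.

8

The query [C] means: uppercase C matches aliphatic (non-aromatic) carbon only.
Check the 13 heavy atoms by environment: 8× C → match; 1× S → no; 1× Cl → no; 1× N (charge +1) → no; 1× O (charge -1) → no; 1× O → no.
That gives 8 matching atoms.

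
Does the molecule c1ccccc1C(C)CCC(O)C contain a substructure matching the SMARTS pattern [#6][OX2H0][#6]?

No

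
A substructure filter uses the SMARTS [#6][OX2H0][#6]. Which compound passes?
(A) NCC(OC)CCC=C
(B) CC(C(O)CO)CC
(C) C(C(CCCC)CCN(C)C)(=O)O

[#6][OX2H0][#6] describes an aliphatic oxygen bridging two carbons with no H on the oxygen (an ether).
(A) contains a methoxy ether (-OCH3), which satisfies every atom and bond constraint.
(B) has a hydroxyl group (-OH) but the oxygen has H1, not H0 bridging two carbons.
(C) has a carboxylic acid group (-C(=O)OH) but the -OH oxygen has H1; the =O is OX1, not OX2.
So the answer is (A).

A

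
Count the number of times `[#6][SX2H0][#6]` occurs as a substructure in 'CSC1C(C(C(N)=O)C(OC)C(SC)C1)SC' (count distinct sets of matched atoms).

[#6][SX2H0][#6] is the SMARTS for a thioether: an aliphatic sulfur bridging two carbons with no H on the sulfur.
The molecule carries 3 separate instances of a methylthio ether (-SCH3) meeting every constraint; each maps to a distinct set of atoms, giving 3 matches.

3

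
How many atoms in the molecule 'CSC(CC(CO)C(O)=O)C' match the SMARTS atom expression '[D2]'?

3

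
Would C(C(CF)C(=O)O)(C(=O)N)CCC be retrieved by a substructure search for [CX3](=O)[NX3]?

Yes

The pattern [CX3](=O)[NX3] describes a carbonyl carbon bonded to a trivalent nitrogen — an amide.
The molecule carries a primary amide (-C(=O)NH2), whose atoms satisfy every constraint of the query, so the pattern matches.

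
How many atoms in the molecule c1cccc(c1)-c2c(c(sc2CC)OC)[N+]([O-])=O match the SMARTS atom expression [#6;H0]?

Check the 18 heavy atoms by environment: 1× s (aromatic, H0) → no; 5× c (aromatic, H0) → match; 1× N (charge +1, H0) → no; 1× O (charge -1, H0) → no; 2× O (H0) → no; 5× c (aromatic, H1) → no; 2× C (H3) → no; 1× C (H2) → no.
That gives 5 matching atoms.

5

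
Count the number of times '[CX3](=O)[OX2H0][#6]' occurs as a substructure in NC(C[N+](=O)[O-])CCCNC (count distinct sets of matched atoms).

0

[CX3](=O)[OX2H0][#6] is the SMARTS for an ester: a carbonyl carbon bonded to an oxygen that is itself bonded to carbon (no H on that O).
No fragment in the molecule satisfies every constraint, giving 0 matches.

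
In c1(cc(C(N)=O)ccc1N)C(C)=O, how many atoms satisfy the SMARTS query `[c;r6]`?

6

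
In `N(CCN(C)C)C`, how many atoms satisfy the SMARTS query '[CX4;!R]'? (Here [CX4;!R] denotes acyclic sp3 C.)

The query [CX4;!R] means: aliphatic carbon with four total connections, not in a ring.
Check the 7 heavy atoms by environment: 5× C (X4, acyclic) → match; 2× N (X3, acyclic) → no.
That gives 5 matching atoms.

5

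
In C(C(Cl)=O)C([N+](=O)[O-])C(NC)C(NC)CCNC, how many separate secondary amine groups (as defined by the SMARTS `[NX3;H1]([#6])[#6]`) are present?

[NX3;H1]([#6])[#6] is the SMARTS for a secondary amine: a trivalent nitrogen with one H, bonded to two carbons.
The molecule carries 3 separate instances of an N-methylamino group (-NHCH3) meeting every constraint; each maps to a distinct set of atoms, giving 3 matches.

3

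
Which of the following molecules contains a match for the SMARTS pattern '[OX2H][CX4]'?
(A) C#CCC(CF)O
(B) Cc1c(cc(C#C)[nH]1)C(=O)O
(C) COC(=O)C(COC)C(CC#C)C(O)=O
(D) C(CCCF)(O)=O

A

[OX2H][CX4] describes a hydroxyl oxygen bound to an sp3 (X4) carbon (an aliphatic alcohol).
(A) contains a hydroxyl group (-OH), which satisfies every atom and bond constraint.
(B) has a carboxylic acid group (-C(=O)OH) but the -OH is on a CX3 carbonyl carbon, not a CX4 carbon.
(C) has a carboxylic acid group (-C(=O)OH) but the -OH is on a CX3 carbonyl carbon, not a CX4 carbon.
(D) has a carboxylic acid group (-C(=O)OH) but the -OH is on a CX3 carbonyl carbon, not a CX4 carbon.
So the answer is (A).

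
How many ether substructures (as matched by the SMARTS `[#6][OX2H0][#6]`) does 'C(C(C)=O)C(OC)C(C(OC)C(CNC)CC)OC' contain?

[#6][OX2H0][#6] is the SMARTS for an ether: an aliphatic oxygen bridging two carbons with no H on the oxygen.
The molecule carries 3 separate instances of a methoxy ether (-OCH3) meeting every constraint; each maps to a distinct set of atoms, giving 3 matches.

3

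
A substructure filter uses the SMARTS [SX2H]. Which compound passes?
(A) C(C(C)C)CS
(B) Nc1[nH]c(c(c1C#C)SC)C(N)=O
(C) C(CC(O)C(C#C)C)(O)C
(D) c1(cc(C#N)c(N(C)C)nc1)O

A

[SX2H] describes an aliphatic sulfur with two connections, one being H (a thiol).
(A) contains a thiol (-SH), which satisfies every atom and bond constraint.
(B) has a methylthio ether (-SCH3) but the sulfur has H0 (bonded to two carbons), not H1.
(C) has a hydroxyl group (-OH) but it is an -OH, not an -SH.
(D) has a hydroxyl group (-OH) but it is an -OH, not an -SH.
So the answer is (A).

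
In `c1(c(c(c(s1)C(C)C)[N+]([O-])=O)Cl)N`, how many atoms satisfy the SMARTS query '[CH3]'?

Check the 13 heavy atoms by environment: 1× s (aromatic, H0) → no; 4× c (aromatic, H0) → no; 1× C (H1) → no; 2× C (H3) → match; 1× N (H2) → no; 1× N (charge +1, H0) → no; 1× O (charge -1, H0) → no; 1× O (H0) → no; 1× Cl (H0) → no.
That gives 2 matching atoms.

2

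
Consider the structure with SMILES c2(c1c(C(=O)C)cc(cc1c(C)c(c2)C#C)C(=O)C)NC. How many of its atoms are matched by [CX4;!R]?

4

The query [CX4;!R] means: aliphatic carbon with four total connections, not in a ring.
Check the 21 heavy atoms by environment: 10× c (aromatic, X3, in 6-ring) → no; 2× C (X3, acyclic) → no; 2× O (X1, acyclic) → no; 4× C (X4, acyclic) → match; 1× N (X3, acyclic) → no; 2× C (X2, acyclic) → no.
That gives 4 matching atoms.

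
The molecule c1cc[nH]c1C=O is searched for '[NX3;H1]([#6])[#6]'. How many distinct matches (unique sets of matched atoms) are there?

0

[NX3;H1]([#6])[#6] is the SMARTS for a secondary amine: a trivalent nitrogen with one H, bonded to two carbons.
No fragment in the molecule satisfies every constraint, giving 0 matches.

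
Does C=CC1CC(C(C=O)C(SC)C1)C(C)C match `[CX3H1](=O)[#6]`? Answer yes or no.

The pattern [CX3H1](=O)[#6] describes an sp2 carbon with one H, double-bonded to O and single-bonded to carbon — an aldehyde.
The molecule carries an aldehyde (-CHO), whose atoms satisfy every constraint of the query, so the pattern matches.

Yes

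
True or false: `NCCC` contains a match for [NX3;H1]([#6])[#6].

False

The pattern [NX3;H1]([#6])[#6] describes a trivalent nitrogen with one H, bonded to two carbons — a secondary amine.
The closest candidate here is a primary amino group (-NH2), but the nitrogen has H2 and only one carbon neighbour. No other fragment satisfies the full query, so there is no match.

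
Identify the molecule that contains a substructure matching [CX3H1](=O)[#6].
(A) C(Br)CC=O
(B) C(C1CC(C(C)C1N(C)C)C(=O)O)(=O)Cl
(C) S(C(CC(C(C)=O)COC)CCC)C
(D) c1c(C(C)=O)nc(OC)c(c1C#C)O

A

[CX3H1](=O)[#6] describes an sp2 carbon with one H, double-bonded to O and single-bonded to carbon (an aldehyde).
(A) contains an aldehyde (-CHO), which satisfies every atom and bond constraint.
(B) has a carboxylic acid group (-C(=O)OH) but the carbonyl carbon has H0 and is bonded to O, not H1.
(C) has an acetyl/ketone group (-C(=O)CH3) but the carbonyl carbon has H0 (two carbon neighbours), not H1.
(D) has an acetyl/ketone group (-C(=O)CH3) but the carbonyl carbon has H0 (two carbon neighbours), not H1.
So the answer is (A).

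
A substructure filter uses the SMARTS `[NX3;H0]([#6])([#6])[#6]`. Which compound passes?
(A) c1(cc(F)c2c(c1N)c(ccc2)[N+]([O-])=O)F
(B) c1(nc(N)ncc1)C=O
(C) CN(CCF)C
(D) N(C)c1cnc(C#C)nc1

C

[NX3;H0]([#6])([#6])[#6] describes a trivalent nitrogen with no H, bonded to three carbons (a tertiary amine).
(A) has a primary amino group (-NH2) but the nitrogen has H2, not H0 with three carbons.
(B) has a primary amino group (-NH2) but the nitrogen has H2, not H0 with three carbons.
(C) contains a dimethylamino group (-N(CH3)2), which satisfies every atom and bond constraint.
(D) has an N-methylamino group (-NHCH3) but the nitrogen still has one H (H1), not H0.
So the answer is (C).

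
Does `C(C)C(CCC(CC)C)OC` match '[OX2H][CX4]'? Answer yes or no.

The pattern [OX2H][CX4] describes a hydroxyl oxygen bound to an sp3 (X4) carbon — an aliphatic alcohol.
The closest candidate here is a methoxy ether (-OCH3), but the oxygen has H0 (ether), not H1. No other fragment satisfies the full query, so there is no match.

No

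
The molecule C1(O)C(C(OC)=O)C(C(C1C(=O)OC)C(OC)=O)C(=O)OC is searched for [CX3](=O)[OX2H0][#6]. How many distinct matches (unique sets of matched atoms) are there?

[CX3](=O)[OX2H0][#6] is the SMARTS for an ester: a carbonyl carbon bonded to an oxygen that is itself bonded to carbon (no H on that O).
The molecule carries 4 separate instances of a methyl-ester group (-C(=O)OCH3) meeting every constraint; each maps to a distinct set of atoms, giving 4 matches.

4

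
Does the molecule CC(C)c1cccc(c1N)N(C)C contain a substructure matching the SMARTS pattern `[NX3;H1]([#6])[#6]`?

No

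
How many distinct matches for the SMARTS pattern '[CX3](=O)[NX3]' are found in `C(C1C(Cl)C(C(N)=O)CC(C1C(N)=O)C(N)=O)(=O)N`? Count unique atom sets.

4

[CX3](=O)[NX3] is the SMARTS for an amide: a carbonyl carbon bonded to a trivalent nitrogen.
The molecule carries 4 separate instances of a primary amide (-C(=O)NH2) meeting every constraint; each maps to a distinct set of atoms, giving 4 matches.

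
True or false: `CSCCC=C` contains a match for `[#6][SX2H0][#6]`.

True

The pattern [#6][SX2H0][#6] describes an aliphatic sulfur bridging two carbons with no H on the sulfur — a thioether.
The molecule carries a methylthio ether (-SCH3), whose atoms satisfy every constraint of the query, so the pattern matches.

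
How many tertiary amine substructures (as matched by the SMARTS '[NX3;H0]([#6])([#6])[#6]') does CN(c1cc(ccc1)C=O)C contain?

[NX3;H0]([#6])([#6])[#6] is the SMARTS for a tertiary amine: a trivalent nitrogen with no H, bonded to three carbons.
Exactly one fragment in the molecule meets all constraints, giving 1 match.

1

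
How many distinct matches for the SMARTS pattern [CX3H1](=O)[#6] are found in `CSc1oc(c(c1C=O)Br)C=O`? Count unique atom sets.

[CX3H1](=O)[#6] is the SMARTS for an aldehyde: an sp2 carbon with one H, double-bonded to O and single-bonded to carbon.
The molecule carries 2 separate instances of an aldehyde (-CHO) meeting every constraint; each maps to a distinct set of atoms, giving 2 matches.

2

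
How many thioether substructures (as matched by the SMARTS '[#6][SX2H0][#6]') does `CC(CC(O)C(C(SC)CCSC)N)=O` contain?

2

[#6][SX2H0][#6] is the SMARTS for a thioether: an aliphatic sulfur bridging two carbons with no H on the sulfur.
The molecule carries 2 separate instances of a methylthio ether (-SCH3) meeting every constraint; each maps to a distinct set of atoms, giving 2 matches.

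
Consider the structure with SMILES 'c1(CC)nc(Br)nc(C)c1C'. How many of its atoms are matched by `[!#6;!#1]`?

The query [!#6;!#1] means: not carbon and not hydrogen — any heteroatom.
Check the 11 heavy atoms by environment: 2× n (aromatic) → match; 4× c (aromatic) → no; 1× Br → match; 4× C → no.
Summing the matching environments: 2 + 1 = 3 matching atoms.

3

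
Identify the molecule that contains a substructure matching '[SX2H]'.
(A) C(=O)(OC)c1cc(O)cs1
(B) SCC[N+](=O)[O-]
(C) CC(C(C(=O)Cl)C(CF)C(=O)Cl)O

[SX2H] describes an aliphatic sulfur with two connections, one being H (a thiol).
(A) has a hydroxyl group (-OH) but it is an -OH, not an -SH.
(B) contains a thiol (-SH), which satisfies every atom and bond constraint.
(C) has a hydroxyl group (-OH) but it is an -OH, not an -SH.
So the answer is (B).

B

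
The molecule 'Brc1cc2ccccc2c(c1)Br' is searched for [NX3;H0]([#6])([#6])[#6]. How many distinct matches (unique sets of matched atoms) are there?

0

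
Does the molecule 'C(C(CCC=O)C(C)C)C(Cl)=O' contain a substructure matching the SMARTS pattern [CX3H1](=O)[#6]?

The pattern [CX3H1](=O)[#6] describes an sp2 carbon with one H, double-bonded to O and single-bonded to carbon — an aldehyde.
The molecule carries an aldehyde (-CHO), whose atoms satisfy every constraint of the query, so the pattern matches.

Yes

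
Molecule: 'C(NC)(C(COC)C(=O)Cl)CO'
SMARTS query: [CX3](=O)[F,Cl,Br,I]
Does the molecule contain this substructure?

Yes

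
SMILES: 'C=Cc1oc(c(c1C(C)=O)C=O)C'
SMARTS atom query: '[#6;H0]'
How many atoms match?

Check the 13 heavy atoms by environment: 1× o (aromatic, H0) → no; 4× c (aromatic, H0) → match; 1× C (H0) → match; 2× O (H0) → no; 2× C (H3) → no; 2× C (H1) → no; 1× C (H2) → no.
Summing the matching environments: 4 + 1 = 5 matching atoms.

5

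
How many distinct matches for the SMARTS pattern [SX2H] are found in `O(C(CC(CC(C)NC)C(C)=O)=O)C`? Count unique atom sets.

[SX2H] is the SMARTS for a thiol: an aliphatic sulfur with two connections, one being H.
No fragment in the molecule satisfies every constraint, giving 0 matches.

0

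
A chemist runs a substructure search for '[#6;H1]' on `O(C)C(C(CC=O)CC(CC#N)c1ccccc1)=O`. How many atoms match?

8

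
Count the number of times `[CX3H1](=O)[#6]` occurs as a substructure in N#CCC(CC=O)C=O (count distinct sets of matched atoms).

2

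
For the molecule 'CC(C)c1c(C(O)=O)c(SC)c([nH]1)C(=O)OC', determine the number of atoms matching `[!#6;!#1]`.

6

The query [!#6;!#1] means: not carbon and not hydrogen — any heteroatom.
Check the 17 heavy atoms by environment: 1× n (aromatic) → match; 4× c (aromatic) → no; 7× C → no; 4× O → match; 1× S → match.
Summing the matching environments: 1 + 4 + 1 = 6 matching atoms.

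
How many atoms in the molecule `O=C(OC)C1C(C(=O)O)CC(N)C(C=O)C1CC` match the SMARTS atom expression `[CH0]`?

2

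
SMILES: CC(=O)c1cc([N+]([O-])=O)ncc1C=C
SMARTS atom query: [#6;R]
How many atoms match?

5

Check the 14 heavy atoms by environment: 1× n (aromatic, in 6-ring) → no; 5× c (aromatic, in 6-ring) → match; 4× C (acyclic) → no; 2× O (acyclic) → no; 1× N (charge +1, acyclic) → no; 1× O (charge -1, acyclic) → no.
That gives 5 matching atoms.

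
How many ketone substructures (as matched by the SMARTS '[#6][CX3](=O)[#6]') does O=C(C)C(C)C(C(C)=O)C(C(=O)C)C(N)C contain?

3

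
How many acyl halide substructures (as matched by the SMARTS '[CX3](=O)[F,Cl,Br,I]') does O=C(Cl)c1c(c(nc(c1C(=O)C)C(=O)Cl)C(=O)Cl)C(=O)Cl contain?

[CX3](=O)[F,Cl,Br,I] is the SMARTS for an acyl halide: a carbonyl carbon bonded to a halogen.
The molecule carries 4 separate instances of an acyl chloride (-C(=O)Cl) meeting every constraint; each maps to a distinct set of atoms, giving 4 matches.

4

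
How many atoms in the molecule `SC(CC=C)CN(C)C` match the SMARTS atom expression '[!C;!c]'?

2

The query [!C;!c] means: neither aliphatic nor aromatic carbon — same as [!#6].
Check the 9 heavy atoms by environment: 7× C → no; 1× N → match; 1× S → match.
Summing the matching environments: 1 + 1 = 2 matching atoms.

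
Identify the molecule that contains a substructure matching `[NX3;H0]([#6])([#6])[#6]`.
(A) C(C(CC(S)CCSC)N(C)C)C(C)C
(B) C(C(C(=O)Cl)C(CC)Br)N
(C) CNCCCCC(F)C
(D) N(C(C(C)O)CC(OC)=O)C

[NX3;H0]([#6])([#6])[#6] describes a trivalent nitrogen with no H, bonded to three carbons (a tertiary amine).
(A) contains a dimethylamino group (-N(CH3)2), which satisfies every atom and bond constraint.
(B) has a primary amino group (-NH2) but the nitrogen has H2, not H0 with three carbons.
(C) has an N-methylamino group (-NHCH3) but the nitrogen still has one H (H1), not H0.
(D) has an N-methylamino group (-NHCH3) but the nitrogen still has one H (H1), not H0.
So the answer is (A).

A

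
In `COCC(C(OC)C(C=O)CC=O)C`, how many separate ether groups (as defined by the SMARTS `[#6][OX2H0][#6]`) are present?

[#6][OX2H0][#6] is the SMARTS for an ether: an aliphatic oxygen bridging two carbons with no H on the oxygen.
The molecule carries 2 separate instances of a methoxy ether (-OCH3) meeting every constraint; each maps to a distinct set of atoms, giving 2 matches.

2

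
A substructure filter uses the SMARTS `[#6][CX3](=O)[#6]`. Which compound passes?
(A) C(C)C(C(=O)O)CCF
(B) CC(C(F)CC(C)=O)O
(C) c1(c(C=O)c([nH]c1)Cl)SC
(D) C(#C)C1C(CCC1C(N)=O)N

[#6][CX3](=O)[#6] describes a carbonyl carbon (no H) flanked by two carbons (a ketone).
(A) has a carboxylic acid group (-C(=O)OH) but one neighbour of the carbonyl carbon is O, not C.
(B) contains an acetyl/ketone group (-C(=O)CH3), which satisfies every atom and bond constraint.
(C) has an aldehyde (-CHO) but the carbonyl carbon has H1, so it is not flanked by two carbons.
(D) has a primary amide (-C(=O)NH2) but one neighbour of the carbonyl carbon is N, not C.
So the answer is (B).

B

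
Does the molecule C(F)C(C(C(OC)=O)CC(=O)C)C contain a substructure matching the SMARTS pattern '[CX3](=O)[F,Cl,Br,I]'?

No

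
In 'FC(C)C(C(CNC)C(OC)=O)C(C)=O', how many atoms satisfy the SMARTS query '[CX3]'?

2

The query [CX3] means: C with X3: aliphatic carbon with exactly 3 total connections.
Check the 15 heavy atoms by environment: 8× C (X4) → no; 1× N (X3) → no; 2× C (X3) → match; 2× O (X1) → no; 1× O (X2) → no; 1× F (X1) → no.
That gives 2 matching atoms.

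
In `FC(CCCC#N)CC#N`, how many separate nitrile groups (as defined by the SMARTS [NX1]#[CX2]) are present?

2

[NX1]#[CX2] is the SMARTS for a nitrile: a nitrogen triple-bonded to a two-connected carbon.
The molecule carries 2 separate instances of a nitrile (-C#N) meeting every constraint; each maps to a distinct set of atoms, giving 2 matches.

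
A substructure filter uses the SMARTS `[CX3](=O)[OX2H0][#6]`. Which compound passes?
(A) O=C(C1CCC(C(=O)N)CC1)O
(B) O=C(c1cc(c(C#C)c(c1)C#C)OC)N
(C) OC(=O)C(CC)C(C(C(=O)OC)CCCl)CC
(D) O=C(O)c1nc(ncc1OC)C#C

C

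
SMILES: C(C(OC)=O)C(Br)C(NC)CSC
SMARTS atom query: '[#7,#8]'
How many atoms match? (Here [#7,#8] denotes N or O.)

Check the 13 heavy atoms by environment: 8× C → no; 1× Br → no; 2× O → match; 1× N → match; 1× S → no.
Summing the matching environments: 2 + 1 = 3 matching atoms.

3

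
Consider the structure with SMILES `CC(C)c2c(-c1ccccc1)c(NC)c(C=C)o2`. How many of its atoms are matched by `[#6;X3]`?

The query [#6;X3] means: any carbon (aromatic or not) with three total connections.
Check the 18 heavy atoms by environment: 1× o (aromatic, X2) → no; 10× c (aromatic, X3) → match; 4× C (X4) → no; 2× C (X3) → match; 1× N (X3) → no.
Summing the matching environments: 10 + 2 = 12 matching atoms.

12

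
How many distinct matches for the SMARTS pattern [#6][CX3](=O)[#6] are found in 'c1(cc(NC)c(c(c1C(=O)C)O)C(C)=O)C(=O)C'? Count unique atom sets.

3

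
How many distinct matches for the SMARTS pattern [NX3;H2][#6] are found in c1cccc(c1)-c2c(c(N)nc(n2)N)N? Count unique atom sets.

[NX3;H2][#6] is the SMARTS for a primary amine: a trivalent nitrogen with two H attached to carbon.
The molecule carries 3 separate instances of a primary amino group (-NH2) meeting every constraint; each maps to a distinct set of atoms, giving 3 matches.

3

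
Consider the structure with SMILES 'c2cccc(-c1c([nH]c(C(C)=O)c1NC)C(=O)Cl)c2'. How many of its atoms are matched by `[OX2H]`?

The query [OX2H] means: aliphatic oxygen with two connections, one of which is H — an -OH oxygen.
Check the 19 heavy atoms by environment: 1× n (aromatic, H1, X3) → no; 5× c (aromatic, H0, X3) → no; 2× C (H0, X3) → no; 2× O (H0, X1) → no; 2× C (H3, X4) → no; 1× Cl (H0, X1) → no; 1× N (H1, X3) → no; 5× c (aromatic, H1, X3) → no.
No environment satisfies the query, so 0 matching atoms.

0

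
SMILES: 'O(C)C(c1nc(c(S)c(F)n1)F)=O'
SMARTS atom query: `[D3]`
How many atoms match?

5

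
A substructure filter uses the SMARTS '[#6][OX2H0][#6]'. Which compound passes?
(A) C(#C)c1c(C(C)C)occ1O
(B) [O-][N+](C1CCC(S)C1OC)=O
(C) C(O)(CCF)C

B

[#6][OX2H0][#6] describes an aliphatic oxygen bridging two carbons with no H on the oxygen (an ether).
(A) has a hydroxyl group (-OH) but the oxygen has H1, not H0 bridging two carbons.
(B) contains a methoxy ether (-OCH3), which satisfies every atom and bond constraint.
(C) has a hydroxyl group (-OH) but the oxygen has H1, not H0 bridging two carbons.
So the answer is (B).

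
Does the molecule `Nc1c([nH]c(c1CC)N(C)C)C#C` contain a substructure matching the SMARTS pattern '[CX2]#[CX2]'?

Yes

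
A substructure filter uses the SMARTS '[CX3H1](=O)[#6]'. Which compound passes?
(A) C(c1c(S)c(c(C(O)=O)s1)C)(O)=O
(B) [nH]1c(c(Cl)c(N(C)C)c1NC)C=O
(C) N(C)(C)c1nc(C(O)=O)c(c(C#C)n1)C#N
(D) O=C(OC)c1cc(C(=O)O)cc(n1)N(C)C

B

[CX3H1](=O)[#6] describes an sp2 carbon with one H, double-bonded to O and single-bonded to carbon (an aldehyde).
(A) has a carboxylic acid group (-C(=O)OH) but the carbonyl carbon has H0 and is bonded to O, not H1.
(B) contains an aldehyde (-CHO), which satisfies every atom and bond constraint.
(C) has a carboxylic acid group (-C(=O)OH) but the carbonyl carbon has H0 and is bonded to O, not H1.
(D) has a methyl-ester group (-C(=O)OCH3) but the carbonyl carbon has H0, not H1.
So the answer is (B).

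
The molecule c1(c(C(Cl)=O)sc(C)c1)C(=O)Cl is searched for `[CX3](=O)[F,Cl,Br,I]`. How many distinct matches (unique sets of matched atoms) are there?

2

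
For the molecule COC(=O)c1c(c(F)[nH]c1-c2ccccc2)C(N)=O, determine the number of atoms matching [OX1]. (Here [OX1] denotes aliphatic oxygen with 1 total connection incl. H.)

2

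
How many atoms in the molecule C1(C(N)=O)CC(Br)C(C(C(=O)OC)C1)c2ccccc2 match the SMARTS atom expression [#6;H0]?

The query [#6;H0] means: any carbon with no attached hydrogen.
Check the 20 heavy atoms by environment: 4× C (H1) → no; 2× C (H2) → no; 2× C (H0) → match; 3× O (H0) → no; 1× N (H2) → no; 1× C (H3) → no; 1× Br (H0) → no; 1× c (aromatic, H0) → match; 5× c (aromatic, H1) → no.
Summing the matching environments: 2 + 1 = 3 matching atoms.

3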